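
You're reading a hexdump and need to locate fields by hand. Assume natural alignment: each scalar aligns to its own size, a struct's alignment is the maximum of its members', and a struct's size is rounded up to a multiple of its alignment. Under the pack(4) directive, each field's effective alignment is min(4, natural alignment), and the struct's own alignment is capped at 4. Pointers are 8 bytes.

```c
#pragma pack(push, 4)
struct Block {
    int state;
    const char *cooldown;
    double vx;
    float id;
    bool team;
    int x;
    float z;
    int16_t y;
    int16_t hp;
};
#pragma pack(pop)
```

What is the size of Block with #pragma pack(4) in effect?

state at 0 (size 4, align 4) → ends 4
cooldown at 4 (size 8, align 4) → ends 12
vx at 12 (size 8, align 4) → ends 20
id at 20 (size 4, align 4) → ends 24
team at 24 (size 1, align 1) → ends 25
pad 3 to align 4 for x
x at 28 (size 4, align 4) → ends 32
z at 32 (size 4, align 4) → ends 36
y at 36 (size 2, align 2) → ends 38
hp at 38 (size 2, align 2) → ends 40
total 40 bytes, alignment 4

40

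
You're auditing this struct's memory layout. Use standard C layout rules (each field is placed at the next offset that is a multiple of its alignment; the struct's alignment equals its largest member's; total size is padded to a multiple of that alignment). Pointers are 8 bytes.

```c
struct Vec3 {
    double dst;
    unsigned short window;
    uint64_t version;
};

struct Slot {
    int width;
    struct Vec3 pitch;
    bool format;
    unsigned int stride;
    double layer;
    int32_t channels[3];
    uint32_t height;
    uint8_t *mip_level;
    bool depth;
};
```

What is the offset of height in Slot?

60

Vec3: dst at 0 (size 8, align 8) → ends 8; window at 8 (size 2, align 2) → ends 10; pad 6 to align 8 for version; version at 16 (size 8, align 8) → ends 24; total 24 bytes, alignment 8
width at 0 (size 4, align 4) → ends 4
pad 4 to align 8 for pitch
pitch at 8 (size 24, align 8) → ends 32
format at 32 (size 1, align 1) → ends 33
pad 3 to align 4 for stride
stride at 36 (size 4, align 4) → ends 40
layer at 40 (size 8, align 8) → ends 48
channels at 48 (size 12, align 4) → ends 60
height at 60 (size 4, align 4) → ends 64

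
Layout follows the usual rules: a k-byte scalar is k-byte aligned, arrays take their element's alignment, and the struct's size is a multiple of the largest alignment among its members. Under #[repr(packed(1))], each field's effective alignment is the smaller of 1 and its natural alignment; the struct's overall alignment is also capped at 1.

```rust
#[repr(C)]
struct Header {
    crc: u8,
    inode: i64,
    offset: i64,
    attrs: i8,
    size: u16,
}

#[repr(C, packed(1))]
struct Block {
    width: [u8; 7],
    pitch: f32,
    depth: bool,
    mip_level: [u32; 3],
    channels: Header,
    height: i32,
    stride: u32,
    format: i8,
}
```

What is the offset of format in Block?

64

Header: crc at 0 (size 1, align 1) → ends 1; pad 7 to align 8 for inode; inode at 8 (size 8, align 8) → ends 16; offset at 16 (size 8, align 8) → ends 24; attrs at 24 (size 1, align 1) → ends 25; pad 1 to align 2 for size; size at 26 (size 2, align 2) → ends 28; tail pad 4 to reach multiple of 8; total 32 bytes, alignment 8
width at 0 (size 7, align 1) → ends 7
pitch at 7 (size 4, align 1) → ends 11
depth at 11 (size 1, align 1) → ends 12
mip_level at 12 (size 12, align 1) → ends 24
channels at 24 (size 32, align 1) → ends 56
height at 56 (size 4, align 1) → ends 60
stride at 60 (size 4, align 1) → ends 64
format at 64 (size 1, align 1) → ends 65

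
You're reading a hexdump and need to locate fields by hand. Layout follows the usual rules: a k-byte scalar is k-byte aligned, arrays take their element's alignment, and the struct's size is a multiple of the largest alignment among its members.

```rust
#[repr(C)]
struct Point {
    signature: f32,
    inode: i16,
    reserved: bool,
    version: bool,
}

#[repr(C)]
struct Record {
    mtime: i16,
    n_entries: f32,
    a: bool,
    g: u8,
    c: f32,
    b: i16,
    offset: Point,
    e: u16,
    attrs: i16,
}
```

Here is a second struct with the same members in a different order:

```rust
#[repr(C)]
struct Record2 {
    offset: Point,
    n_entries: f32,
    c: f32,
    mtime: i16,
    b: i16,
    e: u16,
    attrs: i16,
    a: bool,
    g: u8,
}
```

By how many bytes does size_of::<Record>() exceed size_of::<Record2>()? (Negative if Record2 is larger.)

Point: @0: signature [4B, align 4] → 4; @4: inode [2B, align 2] → 6; @6: reserved [1B, align 1] → 7; @7: version [1B, align 1] → 8; size 8, align 4
@0: mtime [2B, align 2] → 2
+2 pad (align 4)
@4: n_entries [4B, align 4] → 8
@8: a [1B, align 1] → 9
@9: g [1B, align 1] → 10
+2 pad (align 4)
@12: c [4B, align 4] → 16
@16: b [2B, align 2] → 18
+2 pad (align 4)
@20: offset [8B, align 4] → 28
@28: e [2B, align 2] → 30
@30: attrs [2B, align 2] → 32
size 32, align 4
— Record2 —
@0: offset [8B, align 4] → 8
@8: n_entries [4B, align 4] → 12
@12: c [4B, align 4] → 16
@16: mtime [2B, align 2] → 18
@18: b [2B, align 2] → 20
@20: e [2B, align 2] → 22
@22: attrs [2B, align 2] → 24
@24: a [1B, align 1] → 25
@25: g [1B, align 1] → 26
+2 tail pad (align 4)
size 28, align 4
32 − 28 = 4

4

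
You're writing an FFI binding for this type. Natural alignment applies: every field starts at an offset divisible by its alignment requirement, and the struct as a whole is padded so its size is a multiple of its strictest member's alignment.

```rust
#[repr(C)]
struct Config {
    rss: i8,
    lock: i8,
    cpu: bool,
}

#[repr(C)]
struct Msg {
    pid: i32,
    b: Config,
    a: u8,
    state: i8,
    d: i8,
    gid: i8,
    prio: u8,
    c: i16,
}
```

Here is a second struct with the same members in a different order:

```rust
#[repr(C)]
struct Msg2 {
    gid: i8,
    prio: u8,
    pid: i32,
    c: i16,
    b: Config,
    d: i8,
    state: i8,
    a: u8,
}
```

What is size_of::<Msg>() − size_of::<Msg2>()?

0

Config: @0: rss [1B, align 1] → 1; @1: lock [1B, align 1] → 2; @2: cpu [1B, align 1] → 3; size 3, align 1
@0: pid [4B, align 4] → 4
@4: b [3B, align 1] → 7
@7: a [1B, align 1] → 8
@8: state [1B, align 1] → 9
@9: d [1B, align 1] → 10
@10: gid [1B, align 1] → 11
@11: prio [1B, align 1] → 12
@12: c [2B, align 2] → 14
+2 tail pad (align 4)
size 16, align 4
— Msg2 —
@0: gid [1B, align 1] → 1
@1: prio [1B, align 1] → 2
+2 pad (align 4)
@4: pid [4B, align 4] → 8
@8: c [2B, align 2] → 10
@10: b [3B, align 1] → 13
@13: d [1B, align 1] → 14
@14: state [1B, align 1] → 15
@15: a [1B, align 1] → 16
size 16, align 4
16 − 16 = 0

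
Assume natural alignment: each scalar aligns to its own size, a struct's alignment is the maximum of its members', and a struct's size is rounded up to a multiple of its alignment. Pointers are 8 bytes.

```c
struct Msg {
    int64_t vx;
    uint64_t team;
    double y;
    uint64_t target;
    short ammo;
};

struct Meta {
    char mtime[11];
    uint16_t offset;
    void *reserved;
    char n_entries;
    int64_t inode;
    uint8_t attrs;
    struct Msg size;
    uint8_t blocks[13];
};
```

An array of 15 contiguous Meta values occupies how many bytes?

Msg: @0: vx [8B, align 8] → 8; @8: team [8B, align 8] → 16; @16: y [8B, align 8] → 24; @24: target [8B, align 8] → 32; @32: ammo [2B, align 2] → 34; +6 tail pad (align 8); size 40, align 8
@0: mtime [11B, align 1] → 11
+1 pad (align 2)
@12: offset [2B, align 2] → 14
+2 pad (align 8)
@16: reserved [8B, align 8] → 24
@24: n_entries [1B, align 1] → 25
+7 pad (align 8)
@32: inode [8B, align 8] → 40
@40: attrs [1B, align 1] → 41
+7 pad (align 8)
@48: size [40B, align 8] → 88
@88: blocks [13B, align 1] → 101
+3 tail pad (align 8)
size 104, align 8
array of 15: 15 × 104 = 1560

1560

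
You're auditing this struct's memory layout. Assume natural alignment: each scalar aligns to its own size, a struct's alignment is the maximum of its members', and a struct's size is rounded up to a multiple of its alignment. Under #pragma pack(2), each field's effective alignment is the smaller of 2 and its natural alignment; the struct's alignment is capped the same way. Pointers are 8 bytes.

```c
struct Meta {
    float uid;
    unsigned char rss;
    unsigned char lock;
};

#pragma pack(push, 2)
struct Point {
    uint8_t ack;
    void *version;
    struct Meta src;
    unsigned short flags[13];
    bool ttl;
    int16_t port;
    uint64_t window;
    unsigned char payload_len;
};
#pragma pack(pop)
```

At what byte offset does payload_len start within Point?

Meta: 0..4  uid  (4B, 4-aligned); 4..5  rss  (1B, 1-aligned); 5..6  lock  (1B, 1-aligned); 6..8  -- tail padding (2B); sizeof = 8, alignof = 4
0..1  ack  (1B, 1-aligned)
1..2  -- padding (1B)
2..10  version  (8B, 2-aligned)
10..18  src  (8B, 2-aligned)
18..44  flags  (26B, 2-aligned)
44..45  ttl  (1B, 1-aligned)
45..46  -- padding (1B)
46..48  port  (2B, 2-aligned)
48..56  window  (8B, 2-aligned)
56..57  payload_len  (1B, 1-aligned)

56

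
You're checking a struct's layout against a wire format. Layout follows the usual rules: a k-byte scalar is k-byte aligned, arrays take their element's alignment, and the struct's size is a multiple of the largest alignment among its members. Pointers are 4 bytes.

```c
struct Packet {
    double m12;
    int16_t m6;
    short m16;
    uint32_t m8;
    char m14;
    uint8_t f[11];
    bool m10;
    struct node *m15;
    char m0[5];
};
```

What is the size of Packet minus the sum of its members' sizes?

10

m12 at 0 (size 8, align 8) → ends 8
m6 at 8 (size 2, align 2) → ends 10
m16 at 10 (size 2, align 2) → ends 12
m8 at 12 (size 4, align 4) → ends 16
m14 at 16 (size 1, align 1) → ends 17
f at 17 (size 11, align 1) → ends 28
m10 at 28 (size 1, align 1) → ends 29
pad 3 to align 4 for m15
m15 at 32 (size 4, align 4) → ends 36
m0 at 36 (size 5, align 1) → ends 41
tail pad 7 to reach multiple of 8
total 48 bytes, alignment 8
data bytes 38, size 48 → padding 10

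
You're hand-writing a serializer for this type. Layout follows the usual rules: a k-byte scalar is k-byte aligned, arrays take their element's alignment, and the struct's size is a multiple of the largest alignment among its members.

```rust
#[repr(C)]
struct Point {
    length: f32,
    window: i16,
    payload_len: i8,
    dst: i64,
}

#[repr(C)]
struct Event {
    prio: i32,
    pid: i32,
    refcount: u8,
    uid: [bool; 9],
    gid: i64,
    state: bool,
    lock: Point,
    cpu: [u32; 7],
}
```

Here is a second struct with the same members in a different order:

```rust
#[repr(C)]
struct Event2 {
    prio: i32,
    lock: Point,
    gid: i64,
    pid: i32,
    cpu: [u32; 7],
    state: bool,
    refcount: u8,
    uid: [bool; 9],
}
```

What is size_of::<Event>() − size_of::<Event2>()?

8

Point: 0..4  length  (4B, 4-aligned); 4..6  window  (2B, 2-aligned); 6..7  payload_len  (1B, 1-aligned); 7..8  -- padding (1B); 8..16  dst  (8B, 8-aligned); sizeof = 16, alignof = 8
0..4  prio  (4B, 4-aligned)
4..8  pid  (4B, 4-aligned)
8..9  refcount  (1B, 1-aligned)
9..18  uid  (9B, 1-aligned)
18..24  -- padding (6B)
24..32  gid  (8B, 8-aligned)
32..33  state  (1B, 1-aligned)
33..40  -- padding (7B)
40..56  lock  (16B, 8-aligned)
56..84  cpu  (28B, 4-aligned)
84..88  -- tail padding (4B)
sizeof = 88, alignof = 8
— Event2 —
0..4  prio  (4B, 4-aligned)
4..8  -- padding (4B)
8..24  lock  (16B, 8-aligned)
24..32  gid  (8B, 8-aligned)
32..36  pid  (4B, 4-aligned)
36..64  cpu  (28B, 4-aligned)
64..65  state  (1B, 1-aligned)
65..66  refcount  (1B, 1-aligned)
66..75  uid  (9B, 1-aligned)
75..80  -- tail padding (5B)
sizeof = 80, alignof = 8
88 − 80 = 8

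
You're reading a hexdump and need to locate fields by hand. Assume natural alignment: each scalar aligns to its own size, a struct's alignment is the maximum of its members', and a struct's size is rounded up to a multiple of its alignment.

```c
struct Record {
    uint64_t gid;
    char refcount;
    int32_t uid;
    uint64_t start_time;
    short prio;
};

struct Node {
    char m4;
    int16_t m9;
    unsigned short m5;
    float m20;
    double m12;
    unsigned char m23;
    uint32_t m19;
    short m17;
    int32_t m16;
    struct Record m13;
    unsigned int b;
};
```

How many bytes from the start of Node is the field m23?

Record: @0: gid [8B, align 8] → 8; @8: refcount [1B, align 1] → 9; +3 pad (align 4); @12: uid [4B, align 4] → 16; @16: start_time [8B, align 8] → 24; @24: prio [2B, align 2] → 26; +6 tail pad (align 8); size 32, align 8
@0: m4 [1B, align 1] → 1
+1 pad (align 2)
@2: m9 [2B, align 2] → 4
@4: m5 [2B, align 2] → 6
+2 pad (align 4)
@8: m20 [4B, align 4] → 12
+4 pad (align 8)
@16: m12 [8B, align 8] → 24
@24: m23 [1B, align 1] → 25

24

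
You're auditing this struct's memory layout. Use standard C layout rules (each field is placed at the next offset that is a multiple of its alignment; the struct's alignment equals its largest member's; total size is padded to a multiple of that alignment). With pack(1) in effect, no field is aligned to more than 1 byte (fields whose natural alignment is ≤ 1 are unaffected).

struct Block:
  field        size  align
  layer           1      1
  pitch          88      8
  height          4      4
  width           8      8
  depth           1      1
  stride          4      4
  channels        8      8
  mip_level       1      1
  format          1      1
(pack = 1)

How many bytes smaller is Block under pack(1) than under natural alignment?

20

natural layout:
  0..1  layer  (1B, 1-aligned)
  1..8  -- padding (7B)
  8..96  pitch  (88B, 8-aligned)
  96..100  height  (4B, 4-aligned)
  100..104  -- padding (4B)
  104..112  width  (8B, 8-aligned)
  112..113  depth  (1B, 1-aligned)
  113..116  -- padding (3B)
  116..120  stride  (4B, 4-aligned)
  120..128  channels  (8B, 8-aligned)
  128..129  mip_level  (1B, 1-aligned)
  129..130  format  (1B, 1-aligned)
  130..136  -- tail padding (6B)
  sizeof = 136, alignof = 8
packed(1) layout:
  0..1  layer  (1B, 1-aligned)
  1..89  pitch  (88B, 1-aligned)
  89..93  height  (4B, 1-aligned)
  93..101  width  (8B, 1-aligned)
  101..102  depth  (1B, 1-aligned)
  102..106  stride  (4B, 1-aligned)
  106..114  channels  (8B, 1-aligned)
  114..115  mip_level  (1B, 1-aligned)
  115..116  format  (1B, 1-aligned)
  sizeof = 116, alignof = 1
136 − 116 = 20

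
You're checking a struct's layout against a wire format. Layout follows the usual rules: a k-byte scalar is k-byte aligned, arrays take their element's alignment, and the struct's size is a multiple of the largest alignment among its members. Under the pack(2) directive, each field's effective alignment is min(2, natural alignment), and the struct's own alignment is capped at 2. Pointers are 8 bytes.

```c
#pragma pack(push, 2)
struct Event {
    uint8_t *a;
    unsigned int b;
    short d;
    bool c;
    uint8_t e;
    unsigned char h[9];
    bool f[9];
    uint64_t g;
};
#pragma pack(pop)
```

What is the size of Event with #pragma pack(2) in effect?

@0: a [8B, align 2] → 8
@8: b [4B, align 2] → 12
@12: d [2B, align 2] → 14
@14: c [1B, align 1] → 15
@15: e [1B, align 1] → 16
@16: h [9B, align 1] → 25
@25: f [9B, align 1] → 34
@34: g [8B, align 2] → 42
size 42, align 2

42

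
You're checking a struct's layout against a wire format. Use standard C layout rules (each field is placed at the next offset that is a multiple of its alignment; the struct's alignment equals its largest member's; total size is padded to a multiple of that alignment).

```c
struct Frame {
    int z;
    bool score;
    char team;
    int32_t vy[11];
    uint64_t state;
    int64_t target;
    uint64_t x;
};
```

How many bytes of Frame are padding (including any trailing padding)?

6

0..4  z  (4B, 4-aligned)
4..5  score  (1B, 1-aligned)
5..6  team  (1B, 1-aligned)
6..8  -- padding (2B)
8..52  vy  (44B, 4-aligned)
52..56  -- padding (4B)
56..64  state  (8B, 8-aligned)
64..72  target  (8B, 8-aligned)
72..80  x  (8B, 8-aligned)
sizeof = 80, alignof = 8
data bytes 74, size 80 → padding 6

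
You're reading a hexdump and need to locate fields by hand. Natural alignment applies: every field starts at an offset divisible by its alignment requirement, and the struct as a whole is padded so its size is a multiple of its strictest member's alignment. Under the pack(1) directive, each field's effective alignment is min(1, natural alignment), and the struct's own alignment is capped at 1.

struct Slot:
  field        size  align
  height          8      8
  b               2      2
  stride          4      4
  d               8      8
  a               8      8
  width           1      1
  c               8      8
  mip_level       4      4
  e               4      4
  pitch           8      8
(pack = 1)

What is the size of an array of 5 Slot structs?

@0: height [8B, align 1] → 8
@8: b [2B, align 1] → 10
@10: stride [4B, align 1] → 14
@14: d [8B, align 1] → 22
@22: a [8B, align 1] → 30
@30: width [1B, align 1] → 31
@31: c [8B, align 1] → 39
@39: mip_level [4B, align 1] → 43
@43: e [4B, align 1] → 47
@47: pitch [8B, align 1] → 55
size 55, align 1
array of 5: 5 × 55 = 275

275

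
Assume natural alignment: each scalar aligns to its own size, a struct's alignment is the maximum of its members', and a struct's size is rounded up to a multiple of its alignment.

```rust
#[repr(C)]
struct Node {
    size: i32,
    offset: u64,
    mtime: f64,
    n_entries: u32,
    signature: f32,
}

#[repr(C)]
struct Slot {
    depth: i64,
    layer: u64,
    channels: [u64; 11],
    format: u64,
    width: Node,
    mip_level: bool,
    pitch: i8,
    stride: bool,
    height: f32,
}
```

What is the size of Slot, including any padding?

152 bytes

Node: @0: size [4B, align 4] → 4; +4 pad (align 8); @8: offset [8B, align 8] → 16; @16: mtime [8B, align 8] → 24; @24: n_entries [4B, align 4] → 28; @28: signature [4B, align 4] → 32; size 32, align 8
@0: depth [8B, align 8] → 8
@8: layer [8B, align 8] → 16
@16: channels [88B, align 8] → 104
@104: format [8B, align 8] → 112
@112: width [32B, align 8] → 144
@144: mip_level [1B, align 1] → 145
@145: pitch [1B, align 1] → 146
@146: stride [1B, align 1] → 147
+1 pad (align 4)
@148: height [4B, align 4] → 152
size 152, align 8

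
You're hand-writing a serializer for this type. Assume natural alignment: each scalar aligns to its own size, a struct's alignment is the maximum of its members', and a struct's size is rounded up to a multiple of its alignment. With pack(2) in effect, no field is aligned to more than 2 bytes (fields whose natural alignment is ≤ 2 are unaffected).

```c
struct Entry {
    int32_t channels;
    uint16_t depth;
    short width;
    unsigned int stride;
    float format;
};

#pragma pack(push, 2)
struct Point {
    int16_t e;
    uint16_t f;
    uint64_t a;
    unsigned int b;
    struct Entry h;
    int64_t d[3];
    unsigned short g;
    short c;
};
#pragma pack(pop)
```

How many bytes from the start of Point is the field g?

Entry: @0: channels [4B, align 4] → 4; @4: depth [2B, align 2] → 6; @6: width [2B, align 2] → 8; @8: stride [4B, align 4] → 12; @12: format [4B, align 4] → 16; size 16, align 4
@0: e [2B, align 2] → 2
@2: f [2B, align 2] → 4
@4: a [8B, align 2] → 12
@12: b [4B, align 2] → 16
@16: h [16B, align 2] → 32
@32: d [24B, align 2] → 56
@56: g [2B, align 2] → 58

56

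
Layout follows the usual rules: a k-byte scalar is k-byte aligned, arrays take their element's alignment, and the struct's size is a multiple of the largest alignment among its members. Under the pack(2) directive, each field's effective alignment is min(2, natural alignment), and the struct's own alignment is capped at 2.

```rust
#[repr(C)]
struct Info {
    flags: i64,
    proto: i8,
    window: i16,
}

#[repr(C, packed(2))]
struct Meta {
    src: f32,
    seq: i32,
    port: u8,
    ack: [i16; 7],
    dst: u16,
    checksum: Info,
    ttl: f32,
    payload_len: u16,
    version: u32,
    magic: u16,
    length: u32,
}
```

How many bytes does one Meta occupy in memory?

Info: 0..8  flags  (8B, 8-aligned); 8..9  proto  (1B, 1-aligned); 9..10  -- padding (1B); 10..12  window  (2B, 2-aligned); 12..16  -- tail padding (4B); sizeof = 16, alignof = 8
0..4  src  (4B, 2-aligned)
4..8  seq  (4B, 2-aligned)
8..9  port  (1B, 1-aligned)
9..10  -- padding (1B)
10..24  ack  (14B, 2-aligned)
24..26  dst  (2B, 2-aligned)
26..42  checksum  (16B, 2-aligned)
42..46  ttl  (4B, 2-aligned)
46..48  payload_len  (2B, 2-aligned)
48..52  version  (4B, 2-aligned)
52..54  magic  (2B, 2-aligned)
54..58  length  (4B, 2-aligned)
sizeof = 58, alignof = 2

58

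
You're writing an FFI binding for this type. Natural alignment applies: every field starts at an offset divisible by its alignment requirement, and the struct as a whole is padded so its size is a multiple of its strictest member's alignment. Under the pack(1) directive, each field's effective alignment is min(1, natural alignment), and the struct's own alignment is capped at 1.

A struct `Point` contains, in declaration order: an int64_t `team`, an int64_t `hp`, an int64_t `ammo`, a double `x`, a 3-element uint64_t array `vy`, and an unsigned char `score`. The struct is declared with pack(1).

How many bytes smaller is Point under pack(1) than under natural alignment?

natural layout:
  @0: team [8B, align 8] → 8
  @8: hp [8B, align 8] → 16
  @16: ammo [8B, align 8] → 24
  @24: x [8B, align 8] → 32
  @32: vy [24B, align 8] → 56
  @56: score [1B, align 1] → 57
  +7 tail pad (align 8)
  size 64, align 8
packed(1) layout:
  @0: team [8B, align 1] → 8
  @8: hp [8B, align 1] → 16
  @16: ammo [8B, align 1] → 24
  @24: x [8B, align 1] → 32
  @32: vy [24B, align 1] → 56
  @56: score [1B, align 1] → 57
  size 57, align 1
64 − 57 = 7

7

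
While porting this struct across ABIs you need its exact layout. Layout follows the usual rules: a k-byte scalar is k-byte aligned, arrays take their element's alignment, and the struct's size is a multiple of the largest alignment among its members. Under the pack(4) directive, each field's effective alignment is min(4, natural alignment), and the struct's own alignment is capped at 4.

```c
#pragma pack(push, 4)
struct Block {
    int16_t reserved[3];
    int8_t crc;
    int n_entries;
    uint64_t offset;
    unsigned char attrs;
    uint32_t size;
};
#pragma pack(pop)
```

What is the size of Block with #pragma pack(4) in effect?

28

@0: reserved [6B, align 2] → 6
@6: crc [1B, align 1] → 7
+1 pad (align 4)
@8: n_entries [4B, align 4] → 12
@12: offset [8B, align 4] → 20
@20: attrs [1B, align 1] → 21
+3 pad (align 4)
@24: size [4B, align 4] → 28
size 28, align 4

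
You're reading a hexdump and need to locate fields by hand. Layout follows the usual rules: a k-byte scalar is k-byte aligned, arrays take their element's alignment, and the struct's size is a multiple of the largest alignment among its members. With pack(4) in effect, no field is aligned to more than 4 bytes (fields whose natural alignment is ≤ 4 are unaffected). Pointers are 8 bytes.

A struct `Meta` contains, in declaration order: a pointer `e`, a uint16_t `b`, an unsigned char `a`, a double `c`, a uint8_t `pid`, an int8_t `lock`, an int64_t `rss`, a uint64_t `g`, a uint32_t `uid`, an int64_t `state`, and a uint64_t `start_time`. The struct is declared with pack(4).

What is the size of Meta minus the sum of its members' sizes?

3

0..8  e  (8B, 4-aligned)
8..10  b  (2B, 2-aligned)
10..11  a  (1B, 1-aligned)
11..12  -- padding (1B)
12..20  c  (8B, 4-aligned)
20..21  pid  (1B, 1-aligned)
21..22  lock  (1B, 1-aligned)
22..24  -- padding (2B)
24..32  rss  (8B, 4-aligned)
32..40  g  (8B, 4-aligned)
40..44  uid  (4B, 4-aligned)
44..52  state  (8B, 4-aligned)
52..60  start_time  (8B, 4-aligned)
sizeof = 60, alignof = 4
data bytes 57, size 60 → padding 3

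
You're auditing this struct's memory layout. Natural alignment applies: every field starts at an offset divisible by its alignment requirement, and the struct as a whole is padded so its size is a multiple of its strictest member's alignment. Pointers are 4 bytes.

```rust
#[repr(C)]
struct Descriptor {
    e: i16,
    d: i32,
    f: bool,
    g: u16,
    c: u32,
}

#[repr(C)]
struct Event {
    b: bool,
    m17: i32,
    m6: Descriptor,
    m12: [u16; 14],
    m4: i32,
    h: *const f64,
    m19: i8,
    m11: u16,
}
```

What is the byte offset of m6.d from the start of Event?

12

Descriptor: 0..2  e  (2B, 2-aligned); 2..4  -- padding (2B); 4..8  d  (4B, 4-aligned); 8..9  f  (1B, 1-aligned); 9..10  -- padding (1B); 10..12  g  (2B, 2-aligned); 12..16  c  (4B, 4-aligned); sizeof = 16, alignof = 4
0..1  b  (1B, 1-aligned)
1..4  -- padding (3B)
4..8  m17  (4B, 4-aligned)
8..24  m6  (16B, 4-aligned)
within Descriptor: d at 4
8 + 4 = 12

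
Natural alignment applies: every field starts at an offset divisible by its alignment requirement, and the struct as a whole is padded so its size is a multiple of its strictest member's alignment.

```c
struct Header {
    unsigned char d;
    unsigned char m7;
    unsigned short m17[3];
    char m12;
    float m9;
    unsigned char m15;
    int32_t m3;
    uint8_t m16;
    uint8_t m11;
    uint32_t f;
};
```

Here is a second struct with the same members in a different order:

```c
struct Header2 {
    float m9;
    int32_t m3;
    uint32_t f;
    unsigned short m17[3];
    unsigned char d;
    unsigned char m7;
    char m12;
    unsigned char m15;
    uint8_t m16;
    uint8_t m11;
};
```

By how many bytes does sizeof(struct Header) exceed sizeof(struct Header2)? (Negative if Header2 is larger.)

8

d at 0 (size 1, align 1) → ends 1
m7 at 1 (size 1, align 1) → ends 2
m17 at 2 (size 6, align 2) → ends 8
m12 at 8 (size 1, align 1) → ends 9
pad 3 to align 4 for m9
m9 at 12 (size 4, align 4) → ends 16
m15 at 16 (size 1, align 1) → ends 17
pad 3 to align 4 for m3
m3 at 20 (size 4, align 4) → ends 24
m16 at 24 (size 1, align 1) → ends 25
m11 at 25 (size 1, align 1) → ends 26
pad 2 to align 4 for f
f at 28 (size 4, align 4) → ends 32
total 32 bytes, alignment 4
— Header2 —
m9 at 0 (size 4, align 4) → ends 4
m3 at 4 (size 4, align 4) → ends 8
f at 8 (size 4, align 4) → ends 12
m17 at 12 (size 6, align 2) → ends 18
d at 18 (size 1, align 1) → ends 19
m7 at 19 (size 1, align 1) → ends 20
m12 at 20 (size 1, align 1) → ends 21
m15 at 21 (size 1, align 1) → ends 22
m16 at 22 (size 1, align 1) → ends 23
m11 at 23 (size 1, align 1) → ends 24
total 24 bytes, alignment 4
32 − 24 = 8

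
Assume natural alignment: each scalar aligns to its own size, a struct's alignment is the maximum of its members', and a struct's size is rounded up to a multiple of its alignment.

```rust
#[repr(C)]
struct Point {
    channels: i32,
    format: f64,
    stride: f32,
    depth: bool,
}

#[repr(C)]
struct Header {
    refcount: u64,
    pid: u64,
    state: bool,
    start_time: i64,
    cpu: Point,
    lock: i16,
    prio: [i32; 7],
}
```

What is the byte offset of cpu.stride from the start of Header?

48

Point: 0..4  channels  (4B, 4-aligned); 4..8  -- padding (4B); 8..16  format  (8B, 8-aligned); 16..20  stride  (4B, 4-aligned); 20..21  depth  (1B, 1-aligned); 21..24  -- tail padding (3B); sizeof = 24, alignof = 8
0..8  refcount  (8B, 8-aligned)
8..16  pid  (8B, 8-aligned)
16..17  state  (1B, 1-aligned)
17..24  -- padding (7B)
24..32  start_time  (8B, 8-aligned)
32..56  cpu  (24B, 8-aligned)
within Point: stride at 16
32 + 16 = 48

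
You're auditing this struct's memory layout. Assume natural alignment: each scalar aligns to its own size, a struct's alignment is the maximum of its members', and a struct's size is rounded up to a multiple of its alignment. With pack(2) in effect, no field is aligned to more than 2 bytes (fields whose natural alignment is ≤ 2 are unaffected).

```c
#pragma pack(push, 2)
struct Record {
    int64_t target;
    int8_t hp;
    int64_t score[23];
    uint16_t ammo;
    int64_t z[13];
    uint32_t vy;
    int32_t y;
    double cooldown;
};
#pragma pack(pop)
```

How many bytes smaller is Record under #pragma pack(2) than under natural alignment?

12

natural layout:
  0..8  target  (8B, 8-aligned)
  8..9  hp  (1B, 1-aligned)
  9..16  -- padding (7B)
  16..200  score  (184B, 8-aligned)
  200..202  ammo  (2B, 2-aligned)
  202..208  -- padding (6B)
  208..312  z  (104B, 8-aligned)
  312..316  vy  (4B, 4-aligned)
  316..320  y  (4B, 4-aligned)
  320..328  cooldown  (8B, 8-aligned)
  sizeof = 328, alignof = 8
packed(2) layout:
  0..8  target  (8B, 2-aligned)
  8..9  hp  (1B, 1-aligned)
  9..10  -- padding (1B)
  10..194  score  (184B, 2-aligned)
  194..196  ammo  (2B, 2-aligned)
  196..300  z  (104B, 2-aligned)
  300..304  vy  (4B, 2-aligned)
  304..308  y  (4B, 2-aligned)
  308..316  cooldown  (8B, 2-aligned)
  sizeof = 316, alignof = 2
328 − 316 = 12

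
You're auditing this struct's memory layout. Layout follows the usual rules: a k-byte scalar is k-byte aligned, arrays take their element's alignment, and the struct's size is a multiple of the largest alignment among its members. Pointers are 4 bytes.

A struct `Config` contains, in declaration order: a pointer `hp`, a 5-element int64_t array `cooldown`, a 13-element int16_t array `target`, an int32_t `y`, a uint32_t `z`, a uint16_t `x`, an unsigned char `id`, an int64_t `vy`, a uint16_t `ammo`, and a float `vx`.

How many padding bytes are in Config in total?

0..4  hp  (4B, 4-aligned)
4..8  -- padding (4B)
8..48  cooldown  (40B, 8-aligned)
48..74  target  (26B, 2-aligned)
74..76  -- padding (2B)
76..80  y  (4B, 4-aligned)
80..84  z  (4B, 4-aligned)
84..86  x  (2B, 2-aligned)
86..87  id  (1B, 1-aligned)
87..88  -- padding (1B)
88..96  vy  (8B, 8-aligned)
96..98  ammo  (2B, 2-aligned)
98..100  -- padding (2B)
100..104  vx  (4B, 4-aligned)
sizeof = 104, alignof = 8
data bytes 95, size 104 → padding 9

9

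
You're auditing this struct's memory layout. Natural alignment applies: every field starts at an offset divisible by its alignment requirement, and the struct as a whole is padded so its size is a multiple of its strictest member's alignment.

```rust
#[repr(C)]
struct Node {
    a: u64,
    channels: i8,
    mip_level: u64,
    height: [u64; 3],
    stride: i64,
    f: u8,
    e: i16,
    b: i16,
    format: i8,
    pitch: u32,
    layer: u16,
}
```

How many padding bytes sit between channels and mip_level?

7

a at 0 (size 8, align 8) → ends 8
channels at 8 (size 1, align 1) → ends 9
pad 7 to align 8 for mip_level
mip_level at 16 (size 8, align 8) → ends 24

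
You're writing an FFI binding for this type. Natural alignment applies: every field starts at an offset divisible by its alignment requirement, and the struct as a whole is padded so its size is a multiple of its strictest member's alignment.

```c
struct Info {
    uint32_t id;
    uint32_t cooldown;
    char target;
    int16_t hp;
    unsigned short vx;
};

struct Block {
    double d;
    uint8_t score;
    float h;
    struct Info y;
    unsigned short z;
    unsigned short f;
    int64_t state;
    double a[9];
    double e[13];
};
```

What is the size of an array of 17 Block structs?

3808

Info: id at 0 (size 4, align 4) → ends 4; cooldown at 4 (size 4, align 4) → ends 8; target at 8 (size 1, align 1) → ends 9; pad 1 to align 2 for hp; hp at 10 (size 2, align 2) → ends 12; vx at 12 (size 2, align 2) → ends 14; tail pad 2 to reach multiple of 4; total 16 bytes, alignment 4
d at 0 (size 8, align 8) → ends 8
score at 8 (size 1, align 1) → ends 9
pad 3 to align 4 for h
h at 12 (size 4, align 4) → ends 16
y at 16 (size 16, align 4) → ends 32
z at 32 (size 2, align 2) → ends 34
f at 34 (size 2, align 2) → ends 36
pad 4 to align 8 for state
state at 40 (size 8, align 8) → ends 48
a at 48 (size 72, align 8) → ends 120
e at 120 (size 104, align 8) → ends 224
total 224 bytes, alignment 8
array of 17: 17 × 224 = 3808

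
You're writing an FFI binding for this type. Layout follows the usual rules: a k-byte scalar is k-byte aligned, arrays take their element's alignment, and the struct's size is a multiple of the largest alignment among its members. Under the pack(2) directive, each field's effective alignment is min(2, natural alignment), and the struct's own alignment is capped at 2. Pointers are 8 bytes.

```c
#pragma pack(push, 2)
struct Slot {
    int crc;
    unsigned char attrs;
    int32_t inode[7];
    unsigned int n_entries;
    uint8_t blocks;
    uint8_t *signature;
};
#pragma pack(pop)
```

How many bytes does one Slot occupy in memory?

48 bytes

@0: crc [4B, align 2] → 4
@4: attrs [1B, align 1] → 5
+1 pad (align 2)
@6: inode [28B, align 2] → 34
@34: n_entries [4B, align 2] → 38
@38: blocks [1B, align 1] → 39
+1 pad (align 2)
@40: signature [8B, align 2] → 48
size 48, align 2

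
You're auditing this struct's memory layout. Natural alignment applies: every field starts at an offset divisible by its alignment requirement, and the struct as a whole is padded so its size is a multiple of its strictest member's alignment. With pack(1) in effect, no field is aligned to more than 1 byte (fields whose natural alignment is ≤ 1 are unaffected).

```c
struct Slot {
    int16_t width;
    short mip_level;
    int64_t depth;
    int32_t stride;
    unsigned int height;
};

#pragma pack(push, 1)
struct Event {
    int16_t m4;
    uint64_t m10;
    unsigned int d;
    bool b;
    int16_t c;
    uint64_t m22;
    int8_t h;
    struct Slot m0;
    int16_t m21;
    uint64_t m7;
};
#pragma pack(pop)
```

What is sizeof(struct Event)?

60

Slot: width at 0 (size 2, align 2) → ends 2; mip_level at 2 (size 2, align 2) → ends 4; pad 4 to align 8 for depth; depth at 8 (size 8, align 8) → ends 16; stride at 16 (size 4, align 4) → ends 20; height at 20 (size 4, align 4) → ends 24; total 24 bytes, alignment 8
m4 at 0 (size 2, align 1) → ends 2
m10 at 2 (size 8, align 1) → ends 10
d at 10 (size 4, align 1) → ends 14
b at 14 (size 1, align 1) → ends 15
c at 15 (size 2, align 1) → ends 17
m22 at 17 (size 8, align 1) → ends 25
h at 25 (size 1, align 1) → ends 26
m0 at 26 (size 24, align 1) → ends 50
m21 at 50 (size 2, align 1) → ends 52
m7 at 52 (size 8, align 1) → ends 60
total 60 bytes, alignment 1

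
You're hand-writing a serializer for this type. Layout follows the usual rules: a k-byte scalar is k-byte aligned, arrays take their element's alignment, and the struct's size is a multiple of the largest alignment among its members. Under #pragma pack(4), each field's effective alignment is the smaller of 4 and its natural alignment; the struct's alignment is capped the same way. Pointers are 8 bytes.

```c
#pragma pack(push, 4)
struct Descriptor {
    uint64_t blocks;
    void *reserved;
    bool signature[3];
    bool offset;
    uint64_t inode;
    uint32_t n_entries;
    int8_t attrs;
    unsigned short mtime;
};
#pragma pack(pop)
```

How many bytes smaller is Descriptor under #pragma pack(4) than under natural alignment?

4

natural layout:
  @0: blocks [8B, align 8] → 8
  @8: reserved [8B, align 8] → 16
  @16: signature [3B, align 1] → 19
  @19: offset [1B, align 1] → 20
  +4 pad (align 8)
  @24: inode [8B, align 8] → 32
  @32: n_entries [4B, align 4] → 36
  @36: attrs [1B, align 1] → 37
  +1 pad (align 2)
  @38: mtime [2B, align 2] → 40
  size 40, align 8
packed(4) layout:
  @0: blocks [8B, align 4] → 8
  @8: reserved [8B, align 4] → 16
  @16: signature [3B, align 1] → 19
  @19: offset [1B, align 1] → 20
  @20: inode [8B, align 4] → 28
  @28: n_entries [4B, align 4] → 32
  @32: attrs [1B, align 1] → 33
  +1 pad (align 2)
  @34: mtime [2B, align 2] → 36
  size 36, align 4
40 − 36 = 4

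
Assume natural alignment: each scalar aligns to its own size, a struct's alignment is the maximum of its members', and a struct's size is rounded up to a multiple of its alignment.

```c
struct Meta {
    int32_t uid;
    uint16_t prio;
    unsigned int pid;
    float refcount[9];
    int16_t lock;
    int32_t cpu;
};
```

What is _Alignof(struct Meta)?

member alignments: uid=4, prio=2, pid=4, refcount=4, lock=2, cpu=4
max = 4

4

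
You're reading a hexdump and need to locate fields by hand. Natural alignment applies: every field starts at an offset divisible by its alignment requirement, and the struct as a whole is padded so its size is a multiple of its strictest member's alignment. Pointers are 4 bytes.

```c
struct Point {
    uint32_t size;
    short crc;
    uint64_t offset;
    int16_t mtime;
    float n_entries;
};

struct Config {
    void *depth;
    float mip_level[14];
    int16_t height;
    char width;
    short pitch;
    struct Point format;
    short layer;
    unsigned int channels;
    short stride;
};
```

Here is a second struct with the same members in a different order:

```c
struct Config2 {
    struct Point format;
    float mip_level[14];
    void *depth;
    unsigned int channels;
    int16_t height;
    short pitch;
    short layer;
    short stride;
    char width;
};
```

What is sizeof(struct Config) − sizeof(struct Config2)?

8

Point: @0: size [4B, align 4] → 4; @4: crc [2B, align 2] → 6; +2 pad (align 8); @8: offset [8B, align 8] → 16; @16: mtime [2B, align 2] → 18; +2 pad (align 4); @20: n_entries [4B, align 4] → 24; size 24, align 8
@0: depth [4B, align 4] → 4
@4: mip_level [56B, align 4] → 60
@60: height [2B, align 2] → 62
@62: width [1B, align 1] → 63
+1 pad (align 2)
@64: pitch [2B, align 2] → 66
+6 pad (align 8)
@72: format [24B, align 8] → 96
@96: layer [2B, align 2] → 98
+2 pad (align 4)
@100: channels [4B, align 4] → 104
@104: stride [2B, align 2] → 106
+6 tail pad (align 8)
size 112, align 8
— Config2 —
@0: format [24B, align 8] → 24
@24: mip_level [56B, align 4] → 80
@80: depth [4B, align 4] → 84
@84: channels [4B, align 4] → 88
@88: height [2B, align 2] → 90
@90: pitch [2B, align 2] → 92
@92: layer [2B, align 2] → 94
@94: stride [2B, align 2] → 96
@96: width [1B, align 1] → 97
+7 tail pad (align 8)
size 104, align 8
112 − 104 = 8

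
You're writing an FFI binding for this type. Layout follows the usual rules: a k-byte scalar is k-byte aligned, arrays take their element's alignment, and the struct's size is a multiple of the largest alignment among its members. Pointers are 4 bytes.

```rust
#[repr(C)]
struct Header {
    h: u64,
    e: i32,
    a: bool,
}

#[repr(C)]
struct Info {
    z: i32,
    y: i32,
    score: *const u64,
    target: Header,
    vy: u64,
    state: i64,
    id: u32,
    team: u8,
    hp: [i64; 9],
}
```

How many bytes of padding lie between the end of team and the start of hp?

Header: 0..8  h  (8B, 8-aligned); 8..12  e  (4B, 4-aligned); 12..13  a  (1B, 1-aligned); 13..16  -- tail padding (3B); sizeof = 16, alignof = 8
0..4  z  (4B, 4-aligned)
4..8  y  (4B, 4-aligned)
8..12  score  (4B, 4-aligned)
12..16  -- padding (4B)
16..32  target  (16B, 8-aligned)
32..40  vy  (8B, 8-aligned)
40..48  state  (8B, 8-aligned)
48..52  id  (4B, 4-aligned)
52..53  team  (1B, 1-aligned)
53..56  -- padding (3B)
56..128  hp  (72B, 8-aligned)

3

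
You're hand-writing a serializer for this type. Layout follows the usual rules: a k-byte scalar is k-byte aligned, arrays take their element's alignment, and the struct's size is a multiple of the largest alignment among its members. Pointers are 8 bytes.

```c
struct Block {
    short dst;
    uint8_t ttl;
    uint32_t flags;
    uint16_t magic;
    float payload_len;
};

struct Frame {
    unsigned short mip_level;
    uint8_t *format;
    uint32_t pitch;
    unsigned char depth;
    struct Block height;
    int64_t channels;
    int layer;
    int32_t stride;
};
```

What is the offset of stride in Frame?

Block: dst at 0 (size 2, align 2) → ends 2; ttl at 2 (size 1, align 1) → ends 3; pad 1 to align 4 for flags; flags at 4 (size 4, align 4) → ends 8; magic at 8 (size 2, align 2) → ends 10; pad 2 to align 4 for payload_len; payload_len at 12 (size 4, align 4) → ends 16; total 16 bytes, alignment 4
mip_level at 0 (size 2, align 2) → ends 2
pad 6 to align 8 for format
format at 8 (size 8, align 8) → ends 16
pitch at 16 (size 4, align 4) → ends 20
depth at 20 (size 1, align 1) → ends 21
pad 3 to align 4 for height
height at 24 (size 16, align 4) → ends 40
channels at 40 (size 8, align 8) → ends 48
layer at 48 (size 4, align 4) → ends 52
stride at 52 (size 4, align 4) → ends 56

52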